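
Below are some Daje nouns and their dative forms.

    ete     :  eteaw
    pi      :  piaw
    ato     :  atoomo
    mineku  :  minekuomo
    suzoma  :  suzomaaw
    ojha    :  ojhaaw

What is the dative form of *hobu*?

hobuomo

Looking at the last vowel of each stem: -omo when the last vowel of the stem is a rounded vowel (*ato*, *mineku*); -aw when the last vowel of the stem is an unrounded vowel (*ete*, *pi*, *suzoma*, *ojha*).
*hobu*: last vowel = /u/, a rounded vowel → -omo → *hobuomo*.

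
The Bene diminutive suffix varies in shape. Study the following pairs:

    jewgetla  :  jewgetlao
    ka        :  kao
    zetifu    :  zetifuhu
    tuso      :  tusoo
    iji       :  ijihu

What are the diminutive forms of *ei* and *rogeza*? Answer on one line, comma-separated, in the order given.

eihu, rogezao

The pattern is height harmony: -hu when the last vowel of the stem is a high vowel (*zetifu*, *iji*); -o when the last vowel of the stem is a non-high vowel (*jewgetla*, *ka*, *tuso*).
*ei* — last vowel /i/ (a high vowel) → -hu → *eihu*.
The last vowel of *rogeza* is /a/, which is a non-high vowel, so the suffix is -o, giving *rogezao*.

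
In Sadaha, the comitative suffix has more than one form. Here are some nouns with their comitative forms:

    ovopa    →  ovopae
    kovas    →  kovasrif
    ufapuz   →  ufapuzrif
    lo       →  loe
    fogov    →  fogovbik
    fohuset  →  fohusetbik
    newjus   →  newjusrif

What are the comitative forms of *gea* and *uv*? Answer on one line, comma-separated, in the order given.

geae, uvbik

The pattern is sibilance of the final sound: -rif when the stem ends in a sibilant (*kovas*, *ufapuz*, *newjus*); -bik when the stem ends in a non-sibilant consonant (*fogov*, *fohuset*); -e when the stem ends in a vowel (*ovopa*, *lo*).
*gea* — final sound /a/ (a vowel) → -e → *geae*.
The final sound of *uv* is /v/, which is a non-sibilant consonant, so the suffix is -bik, giving *uvbik*.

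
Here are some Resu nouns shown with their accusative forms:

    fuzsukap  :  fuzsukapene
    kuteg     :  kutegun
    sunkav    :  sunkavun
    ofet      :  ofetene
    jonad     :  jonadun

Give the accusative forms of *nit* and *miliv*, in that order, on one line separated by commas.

The pattern is voicing of the final consonant: -ene when the stem ends in a voiceless consonant (*fuzsukap*, *ofet*); -un when the stem ends in a voiced consonant (*kuteg*, *sunkav*, *jonad*).
Since the final consonant of *nit* is /t/ (voiceless), it takes -ene, giving *nitene*.
The final consonant of *miliv* is /v/, which is voiced, so the suffix is -un, giving *milivun*.

nitene, milivun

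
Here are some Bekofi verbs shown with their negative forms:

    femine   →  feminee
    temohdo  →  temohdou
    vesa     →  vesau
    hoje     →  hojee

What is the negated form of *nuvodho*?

nuvodhou

The alternation tracks the last vowel of the stem — -e when the last vowel of the stem is a front vowel (*femine*, *hoje*); -u when the last vowel of the stem is a back vowel (*temohdo*, *vesa*).
Since the last vowel of *nuvodho* is /o/ (a back vowel), it takes -u, giving *nuvodhou*.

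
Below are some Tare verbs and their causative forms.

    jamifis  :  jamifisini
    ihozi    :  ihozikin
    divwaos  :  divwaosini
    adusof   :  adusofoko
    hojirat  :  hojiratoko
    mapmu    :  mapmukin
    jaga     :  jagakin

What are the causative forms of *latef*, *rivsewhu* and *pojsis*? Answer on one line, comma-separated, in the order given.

latefoko, rivsewhukin, pojsisini

The pattern is sibilance of the final sound: -ini when the stem ends in a sibilant (*jamifis*, *divwaos*); -oko when the stem ends in a non-sibilant consonant (*adusof*, *hojirat*); -kin when the stem ends in a vowel (*ihozi*, *mapmu*, *jaga*).
*latef* — final sound /f/ (a non-sibilant consonant) → -oko → *latefoko*.
Since the final sound of *rivsewhu* is /u/ (a vowel), it takes -kin, giving *rivsewhukin*.
The final sound of *pojsis* is /s/, which is a sibilant, so the suffix is -ini, giving *pojsisini*.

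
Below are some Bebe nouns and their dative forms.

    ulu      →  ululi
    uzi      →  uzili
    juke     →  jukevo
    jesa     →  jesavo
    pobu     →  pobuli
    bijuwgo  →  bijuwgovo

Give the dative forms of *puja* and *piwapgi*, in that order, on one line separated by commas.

Looking at the last vowel of each stem: -li when the last vowel of the stem is a high vowel (*ulu*, *uzi*, *pobu*); -vo when the last vowel of the stem is a non-high vowel (*juke*, *jesa*, *bijuwgo*).
Since the last vowel of *puja* is /a/ (a non-high vowel), it takes -vo, giving *pujavo*.
*piwapgi* — last vowel /i/ (a high vowel) → -li → *piwapgili*.

pujavo, piwapgili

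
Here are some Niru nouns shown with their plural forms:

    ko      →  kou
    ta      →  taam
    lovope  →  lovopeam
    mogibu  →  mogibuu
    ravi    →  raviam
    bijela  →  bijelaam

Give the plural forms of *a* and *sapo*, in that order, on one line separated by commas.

Looking at the last vowel of each stem: -u when the last vowel of the stem is a rounded vowel (*ko*, *mogibu*); -am when the last vowel of the stem is an unrounded vowel (*ta*, *lovope*, *ravi*, *bijela*).
Since the last vowel of *a* is /a/ (an unrounded vowel), it takes -am, giving *aam*.
*sapo*: last vowel = /o/, a rounded vowel → -u → *sapou*.

aam, sapou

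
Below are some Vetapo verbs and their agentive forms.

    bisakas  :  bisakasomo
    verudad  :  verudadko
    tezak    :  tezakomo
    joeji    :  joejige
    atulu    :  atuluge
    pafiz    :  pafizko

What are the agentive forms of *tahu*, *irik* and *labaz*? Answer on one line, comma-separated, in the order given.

tahuge, irikomo, labazko

The pattern is voicing of the final sound: -omo when the stem ends in a voiceless consonant (*bisakas*, *tezak*); -ko when the stem ends in a voiced consonant (*verudad*, *pafiz*); -ge when the stem ends in a vowel (*joeji*, *atulu*).
*tahu*: final sound = /u/, a vowel → -ge → *tahuge*.
Since the final sound of *irik* is /k/ (a voiceless consonant), it takes -omo, giving *irikomo*.
Since the final sound of *labaz* is /z/ (a voiced consonant), it takes -ko, giving *labazko*.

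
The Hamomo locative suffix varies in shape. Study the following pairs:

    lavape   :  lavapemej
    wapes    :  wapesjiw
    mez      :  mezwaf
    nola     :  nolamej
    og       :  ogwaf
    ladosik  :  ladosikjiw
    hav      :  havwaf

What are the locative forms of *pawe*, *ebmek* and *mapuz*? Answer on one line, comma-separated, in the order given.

pawemej, ebmekjiw, mapuzwaf

Looking at the final sound of each stem: -jiw when the stem ends in a voiceless consonant (*wapes*, *ladosik*); -waf when the stem ends in a voiced consonant (*mez*, *og*, *hav*); -mej when the stem ends in a vowel (*lavape*, *nola*).
The final sound of *pawe* is /e/, which is a vowel, so the suffix is -mej, giving *pawemej*.
*ebmek*: final sound = /k/, a voiceless consonant → -jiw → *ebmekjiw*.
Since the final sound of *mapuz* is /z/ (a voiced consonant), it takes -waf, giving *mapuzwaf*.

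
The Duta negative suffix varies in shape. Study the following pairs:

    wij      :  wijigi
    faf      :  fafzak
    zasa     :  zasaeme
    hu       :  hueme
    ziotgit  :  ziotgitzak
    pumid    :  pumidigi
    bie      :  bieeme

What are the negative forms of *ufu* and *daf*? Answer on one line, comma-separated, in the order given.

The pattern is voicing of the final sound: -zak when the stem ends in a voiceless consonant (*faf*, *ziotgit*); -igi when the stem ends in a voiced consonant (*wij*, *pumid*); -eme when the stem ends in a vowel (*zasa*, *hu*, *bie*).
*ufu* — final sound /u/ (a vowel) → -eme → *ufueme*.
The final sound of *daf* is /f/, which is a voiceless consonant, so the suffix is -zak, giving *dafzak*.

ufueme, dafzak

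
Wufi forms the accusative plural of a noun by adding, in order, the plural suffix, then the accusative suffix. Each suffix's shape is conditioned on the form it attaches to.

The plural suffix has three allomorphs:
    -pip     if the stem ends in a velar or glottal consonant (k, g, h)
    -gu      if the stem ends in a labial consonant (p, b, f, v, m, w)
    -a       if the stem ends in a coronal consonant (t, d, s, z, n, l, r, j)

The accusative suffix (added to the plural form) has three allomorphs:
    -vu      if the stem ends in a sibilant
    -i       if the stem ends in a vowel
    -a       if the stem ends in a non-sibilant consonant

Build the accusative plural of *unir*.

*unir* — final consonant /r/ (coronal) → -a → *unira*.
The plural form *unira*: final sound = /a/, a vowel → -i → *unirai*.

unirai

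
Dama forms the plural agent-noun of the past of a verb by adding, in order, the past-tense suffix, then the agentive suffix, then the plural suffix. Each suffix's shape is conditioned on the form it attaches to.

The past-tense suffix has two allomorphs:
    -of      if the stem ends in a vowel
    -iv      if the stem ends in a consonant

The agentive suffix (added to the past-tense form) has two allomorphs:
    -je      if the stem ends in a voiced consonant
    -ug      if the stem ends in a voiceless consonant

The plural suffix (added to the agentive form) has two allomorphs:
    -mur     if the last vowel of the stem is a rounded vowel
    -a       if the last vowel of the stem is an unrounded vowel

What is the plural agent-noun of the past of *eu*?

euofugmur

Since the final sound of *eu* is /u/ (a vowel), it takes -of, giving *euof*.
The final consonant of the past-tense form *euof* is /f/, which is voiceless, so the agentive suffix is -ug, giving *euofug*.
The agentive form *euofug*: last vowel = /u/, a rounded vowel → -mur → *euofugmur*.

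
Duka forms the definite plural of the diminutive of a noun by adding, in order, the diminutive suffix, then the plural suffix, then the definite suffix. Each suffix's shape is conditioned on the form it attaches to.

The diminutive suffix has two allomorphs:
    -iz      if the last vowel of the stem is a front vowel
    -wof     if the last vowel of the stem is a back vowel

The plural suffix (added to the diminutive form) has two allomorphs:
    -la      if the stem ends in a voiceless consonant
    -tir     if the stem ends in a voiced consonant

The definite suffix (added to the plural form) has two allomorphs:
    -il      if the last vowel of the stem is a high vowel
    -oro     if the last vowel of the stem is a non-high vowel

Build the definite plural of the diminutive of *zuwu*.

*zuwu*: last vowel = /u/, a back vowel → -wof → *zuwuwof*.
The diminutive form *zuwuwof*: final consonant = /f/, voiceless → -la → *zuwuwofla*.
The plural form *zuwuwofla*: last vowel = /a/, a non-high vowel → -oro → *zuwuwoflaoro*.

zuwuwoflaoro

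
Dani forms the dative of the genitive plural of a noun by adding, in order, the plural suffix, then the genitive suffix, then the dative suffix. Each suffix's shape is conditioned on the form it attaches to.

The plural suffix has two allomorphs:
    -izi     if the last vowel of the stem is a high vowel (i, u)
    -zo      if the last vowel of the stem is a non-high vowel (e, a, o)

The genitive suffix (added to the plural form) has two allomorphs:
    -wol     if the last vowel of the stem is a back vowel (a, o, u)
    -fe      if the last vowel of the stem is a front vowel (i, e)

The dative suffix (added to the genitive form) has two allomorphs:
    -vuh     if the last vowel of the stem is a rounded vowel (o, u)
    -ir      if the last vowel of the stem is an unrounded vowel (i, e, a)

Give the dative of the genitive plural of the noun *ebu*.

The last vowel of *ebu* is /u/, which is a high vowel, so the plural suffix is -izi, giving *ebuizi*.
The last vowel of the plural form *ebuizi* is /i/, which is a front vowel, so the genitive suffix is -fe, giving *ebuizife*.
The genitive form *ebuizife*: last vowel = /e/, an unrounded vowel → -ir → *ebuizifeir*.

ebuizifeir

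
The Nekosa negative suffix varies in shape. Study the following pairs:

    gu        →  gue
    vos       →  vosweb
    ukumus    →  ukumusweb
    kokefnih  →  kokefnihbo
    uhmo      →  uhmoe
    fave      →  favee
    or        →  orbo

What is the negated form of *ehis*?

ehisweb

The alternation tracks the final sound of the stem — -web when the stem ends in a sibilant (*vos*, *ukumus*); -bo when the stem ends in a non-sibilant consonant (*kokefnih*, *or*); -e when the stem ends in a vowel (*gu*, *uhmo*, *fave*).
*ehis*: final sound = /s/, a sibilant → -web → *ehisweb*.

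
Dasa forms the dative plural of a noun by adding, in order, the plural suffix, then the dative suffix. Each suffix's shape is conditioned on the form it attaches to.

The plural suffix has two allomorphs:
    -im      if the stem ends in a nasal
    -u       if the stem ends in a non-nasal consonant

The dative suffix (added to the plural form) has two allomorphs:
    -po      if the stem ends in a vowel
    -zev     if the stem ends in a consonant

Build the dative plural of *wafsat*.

Since the final consonant of *wafsat* is /t/ (non-nasal), it takes -u, giving *wafsatu*.
The plural form *wafsatu* — final sound /u/ (a vowel) → -po → *wafsatupo*.

wafsatupo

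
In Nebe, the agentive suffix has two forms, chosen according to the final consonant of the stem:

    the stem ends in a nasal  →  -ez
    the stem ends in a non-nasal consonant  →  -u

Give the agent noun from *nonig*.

*nonig*: final consonant = /g/, non-nasal → -u → *nonigu*.

nonigu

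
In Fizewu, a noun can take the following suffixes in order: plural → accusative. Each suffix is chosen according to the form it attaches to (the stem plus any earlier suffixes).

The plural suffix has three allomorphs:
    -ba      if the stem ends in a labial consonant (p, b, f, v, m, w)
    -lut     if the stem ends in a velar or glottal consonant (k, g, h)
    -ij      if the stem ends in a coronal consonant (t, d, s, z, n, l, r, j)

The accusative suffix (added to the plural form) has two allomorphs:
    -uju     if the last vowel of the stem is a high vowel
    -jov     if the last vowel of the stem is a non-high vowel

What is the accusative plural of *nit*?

The final consonant of *nit* is /t/, which is coronal, so the plural suffix is -ij, giving *nitij*.
The last vowel of the plural form *nitij* is /i/, which is a high vowel, so the accusative suffix is -uju, giving *nitijuju*.

nitijuju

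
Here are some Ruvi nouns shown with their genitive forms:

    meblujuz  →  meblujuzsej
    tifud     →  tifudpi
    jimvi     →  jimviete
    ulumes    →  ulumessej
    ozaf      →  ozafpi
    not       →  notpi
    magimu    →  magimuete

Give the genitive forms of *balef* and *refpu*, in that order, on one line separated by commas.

balefpi, refpuete

Looking at the final sound of each stem: -sej when the stem ends in a sibilant (*meblujuz*, *ulumes*); -pi when the stem ends in a non-sibilant consonant (*tifud*, *ozaf*, *not*); -ete when the stem ends in a vowel (*jimvi*, *magimu*).
*balef*: final sound = /f/, a non-sibilant consonant → -pi → *balefpi*.
Since the final sound of *refpu* is /u/ (a vowel), it takes -ete, giving *refpuete*.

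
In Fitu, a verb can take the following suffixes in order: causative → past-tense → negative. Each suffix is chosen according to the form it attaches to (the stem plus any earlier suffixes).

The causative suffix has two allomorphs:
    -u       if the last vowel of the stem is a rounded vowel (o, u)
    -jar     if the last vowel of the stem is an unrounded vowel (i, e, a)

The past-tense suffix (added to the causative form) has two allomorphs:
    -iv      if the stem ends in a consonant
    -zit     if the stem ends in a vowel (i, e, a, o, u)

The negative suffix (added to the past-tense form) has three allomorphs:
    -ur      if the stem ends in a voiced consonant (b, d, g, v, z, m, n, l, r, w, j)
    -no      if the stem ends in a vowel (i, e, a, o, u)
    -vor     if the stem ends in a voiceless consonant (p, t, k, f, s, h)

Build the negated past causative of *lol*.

Since the last vowel of *lol* is /o/ (a rounded vowel), it takes -u, giving *lolu*.
The causative form *lolu*: final sound = /u/, a vowel → -zit → *loluzit*.
The past-tense form *loluzit* — final sound /t/ (a voiceless consonant) → -vor → *loluzitvor*.

loluzitvor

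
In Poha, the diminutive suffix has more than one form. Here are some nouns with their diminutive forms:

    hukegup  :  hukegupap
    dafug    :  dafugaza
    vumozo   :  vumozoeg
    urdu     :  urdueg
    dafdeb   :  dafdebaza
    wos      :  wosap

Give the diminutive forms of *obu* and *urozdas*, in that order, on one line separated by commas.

The alternation tracks the final sound of the stem — -ap when the stem ends in a voiceless consonant (*hukegup*, *wos*); -aza when the stem ends in a voiced consonant (*dafug*, *dafdeb*); -eg when the stem ends in a vowel (*vumozo*, *urdu*).
The final sound of *obu* is /u/, which is a vowel, so the suffix is -eg, giving *obueg*.
The final sound of *urozdas* is /s/, which is a voiceless consonant, so the suffix is -ap, giving *urozdasap*.

obueg, urozdasap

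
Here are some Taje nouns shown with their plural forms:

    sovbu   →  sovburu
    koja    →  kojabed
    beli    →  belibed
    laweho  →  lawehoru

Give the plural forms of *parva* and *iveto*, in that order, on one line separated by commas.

parvabed, ivetoru

The suffix is conditioned by the last vowel: -ru when the last vowel of the stem is a rounded vowel (*sovbu*, *laweho*); -bed when the last vowel of the stem is an unrounded vowel (*koja*, *beli*).
*parva* — last vowel /a/ (an unrounded vowel) → -bed → *parvabed*.
Since the last vowel of *iveto* is /o/ (a rounded vowel), it takes -ru, giving *ivetoru*.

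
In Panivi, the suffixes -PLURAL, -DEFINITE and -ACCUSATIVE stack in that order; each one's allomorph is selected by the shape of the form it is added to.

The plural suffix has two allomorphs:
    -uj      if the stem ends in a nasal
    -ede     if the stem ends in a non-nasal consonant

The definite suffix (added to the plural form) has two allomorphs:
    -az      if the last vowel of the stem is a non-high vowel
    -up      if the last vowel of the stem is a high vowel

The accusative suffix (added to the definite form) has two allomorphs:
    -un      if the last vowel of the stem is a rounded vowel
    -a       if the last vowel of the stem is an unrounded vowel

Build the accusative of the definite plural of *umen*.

umenujupun

*umen*: final consonant = /n/, a nasal → -uj → *umenuj*.
The plural form *umenuj* — last vowel /u/ (a high vowel) → -up → *umenujup*.
The last vowel of the definite form *umenujup* is /u/, which is a rounded vowel, so the accusative suffix is -un, giving *umenujupun*.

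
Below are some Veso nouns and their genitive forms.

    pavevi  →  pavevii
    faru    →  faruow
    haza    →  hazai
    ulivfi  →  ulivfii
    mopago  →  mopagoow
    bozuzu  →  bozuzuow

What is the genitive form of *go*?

goow

Looking at the last vowel of each stem: -ow when the last vowel of the stem is a rounded vowel (*faru*, *mopago*, *bozuzu*); -i when the last vowel of the stem is an unrounded vowel (*pavevi*, *haza*, *ulivfi*).
Since the last vowel of *go* is /o/ (a rounded vowel), it takes -ow, giving *goow*.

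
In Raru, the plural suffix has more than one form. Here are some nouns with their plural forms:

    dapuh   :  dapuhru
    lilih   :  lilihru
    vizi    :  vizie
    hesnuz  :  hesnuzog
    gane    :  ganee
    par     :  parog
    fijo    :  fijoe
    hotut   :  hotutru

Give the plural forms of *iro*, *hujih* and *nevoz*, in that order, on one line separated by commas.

iroe, hujihru, nevozog

The alternation tracks the final sound of the stem — -ru when the stem ends in a voiceless consonant (*dapuh*, *lilih*, *hotut*); -og when the stem ends in a voiced consonant (*hesnuz*, *par*); -e when the stem ends in a vowel (*vizi*, *gane*, *fijo*).
*iro* — final sound /o/ (a vowel) → -e → *iroe*.
*hujih*: final sound = /h/, a voiceless consonant → -ru → *hujihru*.
The final sound of *nevoz* is /z/, which is a voiced consonant, so the suffix is -og, giving *nevozog*.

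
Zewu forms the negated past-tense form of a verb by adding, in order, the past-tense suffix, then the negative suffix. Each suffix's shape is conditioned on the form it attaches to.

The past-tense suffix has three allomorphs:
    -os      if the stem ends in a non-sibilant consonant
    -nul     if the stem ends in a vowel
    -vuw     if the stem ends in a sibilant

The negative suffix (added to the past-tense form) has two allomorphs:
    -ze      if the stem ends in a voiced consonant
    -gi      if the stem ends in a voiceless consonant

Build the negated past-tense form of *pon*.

ponosgi

The final sound of *pon* is /n/, which is a non-sibilant consonant, so the past-tense suffix is -os, giving *ponos*.
The past-tense form *ponos* — final consonant /s/ (voiceless) → -gi → *ponosgi*.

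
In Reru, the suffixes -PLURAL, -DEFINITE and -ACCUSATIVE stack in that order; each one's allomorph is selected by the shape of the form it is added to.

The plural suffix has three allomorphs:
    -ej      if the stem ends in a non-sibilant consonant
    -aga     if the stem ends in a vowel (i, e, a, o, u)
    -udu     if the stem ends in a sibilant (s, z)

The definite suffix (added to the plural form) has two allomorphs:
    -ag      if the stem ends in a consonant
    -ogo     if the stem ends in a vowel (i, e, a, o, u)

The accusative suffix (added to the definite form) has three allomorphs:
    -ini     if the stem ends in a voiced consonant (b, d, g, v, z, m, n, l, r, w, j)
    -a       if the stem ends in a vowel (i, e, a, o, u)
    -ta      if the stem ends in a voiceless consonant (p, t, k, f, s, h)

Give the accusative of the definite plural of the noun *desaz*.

The final sound of *desaz* is /z/, which is a sibilant, so the plural suffix is -udu, giving *desazudu*.
The final sound of the plural form *desazudu* is /u/, which is a vowel, so the definite suffix is -ogo, giving *desazuduogo*.
The definite form *desazuduogo* — final sound /o/ (a vowel) → -a → *desazuduogoa*.

desazuduogoa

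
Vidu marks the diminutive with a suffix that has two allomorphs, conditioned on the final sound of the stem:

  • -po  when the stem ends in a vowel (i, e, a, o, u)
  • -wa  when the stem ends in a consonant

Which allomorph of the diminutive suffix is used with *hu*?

*hu* — final sound /u/ (a vowel) → -po.

-po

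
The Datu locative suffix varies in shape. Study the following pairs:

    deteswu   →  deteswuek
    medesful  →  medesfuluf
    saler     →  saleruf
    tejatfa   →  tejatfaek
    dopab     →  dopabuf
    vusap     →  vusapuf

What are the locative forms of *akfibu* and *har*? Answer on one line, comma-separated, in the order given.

akfibuek, haruf

The pattern is consonant vs. vowel: -uf when the stem ends in a consonant (*medesful*, *saler*, *dopab*, *vusap*); -ek when the stem ends in a vowel (*deteswu*, *tejatfa*).
*akfibu*: final sound = /u/, a vowel → -ek → *akfibuek*.
*har* — final sound /r/ (a consonant) → -uf → *haruf*.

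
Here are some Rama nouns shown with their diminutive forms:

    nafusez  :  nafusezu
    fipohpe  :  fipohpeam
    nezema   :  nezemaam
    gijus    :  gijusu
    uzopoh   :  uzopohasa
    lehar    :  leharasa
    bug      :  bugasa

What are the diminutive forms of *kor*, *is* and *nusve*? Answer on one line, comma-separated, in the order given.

korasa, isu, nusveam

The pattern is sibilance of the final sound: -u when the stem ends in a sibilant (*nafusez*, *gijus*); -asa when the stem ends in a non-sibilant consonant (*uzopoh*, *lehar*, *bug*); -am when the stem ends in a vowel (*fipohpe*, *nezema*).
*kor*: final sound = /r/, a non-sibilant consonant → -asa → *korasa*.
Since the final sound of *is* is /s/ (a sibilant), it takes -u, giving *isu*.
*nusve*: final sound = /e/, a vowel → -am → *nusveam*.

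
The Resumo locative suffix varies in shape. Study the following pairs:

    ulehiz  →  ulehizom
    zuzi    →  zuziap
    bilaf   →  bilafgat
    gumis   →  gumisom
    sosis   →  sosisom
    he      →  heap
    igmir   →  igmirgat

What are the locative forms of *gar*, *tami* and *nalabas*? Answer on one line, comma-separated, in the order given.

gargat, tamiap, nalabasom

The alternation tracks the final sound of the stem — -om when the stem ends in a sibilant (*ulehiz*, *gumis*, *sosis*); -gat when the stem ends in a non-sibilant consonant (*bilaf*, *igmir*); -ap when the stem ends in a vowel (*zuzi*, *he*).
Since the final sound of *gar* is /r/ (a non-sibilant consonant), it takes -gat, giving *gargat*.
The final sound of *tami* is /i/, which is a vowel, so the suffix is -ap, giving *tamiap*.
*nalabas* — final sound /s/ (a sibilant) → -om → *nalabasom*.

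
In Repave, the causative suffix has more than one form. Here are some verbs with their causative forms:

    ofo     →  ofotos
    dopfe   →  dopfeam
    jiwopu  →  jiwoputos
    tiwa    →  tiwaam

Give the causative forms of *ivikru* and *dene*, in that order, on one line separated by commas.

ivikrutos, deneam

The suffix is conditioned by the last vowel: -tos when the last vowel of the stem is a rounded vowel (*ofo*, *jiwopu*); -am when the last vowel of the stem is an unrounded vowel (*dopfe*, *tiwa*).
*ivikru* — last vowel /u/ (a rounded vowel) → -tos → *ivikrutos*.
Since the last vowel of *dene* is /e/ (an unrounded vowel), it takes -am, giving *deneam*.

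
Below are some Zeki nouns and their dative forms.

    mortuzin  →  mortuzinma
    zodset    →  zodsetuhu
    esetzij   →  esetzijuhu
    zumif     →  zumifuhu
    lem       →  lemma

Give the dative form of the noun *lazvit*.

The suffix is conditioned by the final consonant: -ma when the stem ends in a nasal (*mortuzin*, *lem*); -uhu when the stem ends in a non-nasal consonant (*zodset*, *esetzij*, *zumif*).
*lazvit* — final consonant /t/ (non-nasal) → -uhu → *lazvituhu*.

lazvituhu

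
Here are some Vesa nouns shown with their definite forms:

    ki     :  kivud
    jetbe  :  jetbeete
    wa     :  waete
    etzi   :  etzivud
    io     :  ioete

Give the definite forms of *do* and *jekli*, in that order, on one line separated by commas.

doete, jeklivud

Looking at the last vowel of each stem: -vud when the last vowel of the stem is a high vowel (*ki*, *etzi*); -ete when the last vowel of the stem is a non-high vowel (*jetbe*, *wa*, *io*).
Since the last vowel of *do* is /o/ (a non-high vowel), it takes -ete, giving *doete*.
*jekli* — last vowel /i/ (a high vowel) → -vud → *jeklivud*.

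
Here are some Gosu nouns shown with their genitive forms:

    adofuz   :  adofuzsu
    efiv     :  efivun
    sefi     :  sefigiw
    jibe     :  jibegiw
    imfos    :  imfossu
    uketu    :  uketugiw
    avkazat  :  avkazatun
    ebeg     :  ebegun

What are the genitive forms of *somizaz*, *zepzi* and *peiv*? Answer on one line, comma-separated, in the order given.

The suffix is conditioned by the final sound: -su when the stem ends in a sibilant (*adofuz*, *imfos*); -un when the stem ends in a non-sibilant consonant (*efiv*, *avkazat*, *ebeg*); -giw when the stem ends in a vowel (*sefi*, *jibe*, *uketu*).
The final sound of *somizaz* is /z/, which is a sibilant, so the suffix is -su, giving *somizazsu*.
The final sound of *zepzi* is /i/, which is a vowel, so the suffix is -giw, giving *zepzigiw*.
The final sound of *peiv* is /v/, which is a non-sibilant consonant, so the suffix is -un, giving *peivun*.

somizazsu, zepzigiw, peivun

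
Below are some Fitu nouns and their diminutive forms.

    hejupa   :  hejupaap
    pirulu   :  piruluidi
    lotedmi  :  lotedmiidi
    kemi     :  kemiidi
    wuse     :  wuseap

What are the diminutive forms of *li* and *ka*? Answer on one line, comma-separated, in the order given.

liidi, kaap

The pattern is height harmony: -idi when the last vowel of the stem is a high vowel (*pirulu*, *lotedmi*, *kemi*); -ap when the last vowel of the stem is a non-high vowel (*hejupa*, *wuse*).
Since the last vowel of *li* is /i/ (a high vowel), it takes -idi, giving *liidi*.
The last vowel of *ka* is /a/, which is a non-high vowel, so the suffix is -ap, giving *kaap*.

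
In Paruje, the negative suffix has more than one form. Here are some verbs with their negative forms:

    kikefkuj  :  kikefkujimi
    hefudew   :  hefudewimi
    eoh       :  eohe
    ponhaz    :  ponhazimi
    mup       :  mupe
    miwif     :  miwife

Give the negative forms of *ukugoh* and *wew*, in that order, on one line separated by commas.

The alternation tracks the final consonant of the stem — -e when the stem ends in a voiceless consonant (*eoh*, *mup*, *miwif*); -imi when the stem ends in a voiced consonant (*kikefkuj*, *hefudew*, *ponhaz*).
*ukugoh*: final consonant = /h/, voiceless → -e → *ukugohe*.
The final consonant of *wew* is /w/, which is voiced, so the suffix is -imi, giving *wewimi*.

ukugohe, wewimi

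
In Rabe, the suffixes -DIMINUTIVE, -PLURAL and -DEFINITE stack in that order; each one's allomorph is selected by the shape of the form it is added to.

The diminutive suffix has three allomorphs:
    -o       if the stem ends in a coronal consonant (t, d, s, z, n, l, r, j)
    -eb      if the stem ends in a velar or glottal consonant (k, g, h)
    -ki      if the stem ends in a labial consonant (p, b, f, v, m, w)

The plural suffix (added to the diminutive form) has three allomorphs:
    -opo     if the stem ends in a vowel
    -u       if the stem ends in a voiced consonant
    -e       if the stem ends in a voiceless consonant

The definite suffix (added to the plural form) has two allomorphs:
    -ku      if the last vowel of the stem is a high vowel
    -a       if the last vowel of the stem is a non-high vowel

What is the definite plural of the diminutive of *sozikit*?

sozikitoopoa

*sozikit* — final consonant /t/ (coronal) → -o → *sozikito*.
The diminutive form *sozikito* — final sound /o/ (a vowel) → -opo → *sozikitoopo*.
Since the last vowel of the plural form *sozikitoopo* is /o/ (a non-high vowel), it takes -a, giving *sozikitoopoa*.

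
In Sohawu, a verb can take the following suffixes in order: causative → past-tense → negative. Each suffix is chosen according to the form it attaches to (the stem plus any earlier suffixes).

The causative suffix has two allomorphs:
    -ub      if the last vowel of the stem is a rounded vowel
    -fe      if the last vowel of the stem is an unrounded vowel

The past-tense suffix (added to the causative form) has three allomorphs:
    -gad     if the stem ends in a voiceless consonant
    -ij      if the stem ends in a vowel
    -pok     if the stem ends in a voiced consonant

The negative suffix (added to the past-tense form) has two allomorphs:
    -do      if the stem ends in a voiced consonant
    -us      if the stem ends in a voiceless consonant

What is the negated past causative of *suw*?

Since the last vowel of *suw* is /u/ (a rounded vowel), it takes -ub, giving *suwub*.
The causative form *suwub*: final sound = /b/, a voiced consonant → -pok → *suwubpok*.
The past-tense form *suwubpok*: final consonant = /k/, voiceless → -us → *suwubpokus*.

suwubpokus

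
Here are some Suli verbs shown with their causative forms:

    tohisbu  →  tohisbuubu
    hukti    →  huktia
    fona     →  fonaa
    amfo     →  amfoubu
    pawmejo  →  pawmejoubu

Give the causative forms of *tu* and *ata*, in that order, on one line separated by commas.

tuubu, ataa

The pattern is rounding harmony: -ubu when the last vowel of the stem is a rounded vowel (*tohisbu*, *amfo*, *pawmejo*); -a when the last vowel of the stem is an unrounded vowel (*hukti*, *fona*).
The last vowel of *tu* is /u/, which is a rounded vowel, so the suffix is -ubu, giving *tuubu*.
The last vowel of *ata* is /a/, which is an unrounded vowel, so the suffix is -a, giving *ataa*.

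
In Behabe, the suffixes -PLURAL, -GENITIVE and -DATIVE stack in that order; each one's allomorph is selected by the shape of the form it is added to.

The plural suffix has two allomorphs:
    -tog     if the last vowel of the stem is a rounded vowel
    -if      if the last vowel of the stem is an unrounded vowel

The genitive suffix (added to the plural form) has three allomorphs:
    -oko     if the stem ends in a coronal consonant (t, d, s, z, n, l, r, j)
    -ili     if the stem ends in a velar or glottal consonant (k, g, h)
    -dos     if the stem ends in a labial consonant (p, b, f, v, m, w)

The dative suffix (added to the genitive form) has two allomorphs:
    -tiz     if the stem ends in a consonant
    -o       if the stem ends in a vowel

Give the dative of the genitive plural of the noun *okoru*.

Since the last vowel of *okoru* is /u/ (a rounded vowel), it takes -tog, giving *okorutog*.
The plural form *okorutog* — final consonant /g/ (velar/glottal) → -ili → *okorutogili*.
Since the final sound of the genitive form *okorutogili* is /i/ (a vowel), it takes -o, giving *okorutogilio*.

okorutogilio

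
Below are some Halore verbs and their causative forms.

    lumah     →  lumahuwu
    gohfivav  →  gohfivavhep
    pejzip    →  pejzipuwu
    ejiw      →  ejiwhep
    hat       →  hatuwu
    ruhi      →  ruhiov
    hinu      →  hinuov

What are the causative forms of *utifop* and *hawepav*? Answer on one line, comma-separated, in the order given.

utifopuwu, hawepavhep

The pattern is voicing of the final sound: -uwu when the stem ends in a voiceless consonant (*lumah*, *pejzip*, *hat*); -hep when the stem ends in a voiced consonant (*gohfivav*, *ejiw*); -ov when the stem ends in a vowel (*ruhi*, *hinu*).
Since the final sound of *utifop* is /p/ (a voiceless consonant), it takes -uwu, giving *utifopuwu*.
*hawepav* — final sound /v/ (a voiced consonant) → -hep → *hawepavhep*.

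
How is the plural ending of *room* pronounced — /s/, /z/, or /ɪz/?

/z/

The stem *room* ends in a voiced non-sibilant sound.
The plural suffix surfaces as /ɪz/ after sibilants, /s/ after other voiceless consonants, and /z/ after other voiced sounds.
So the plural -s on *room* is pronounced /z/.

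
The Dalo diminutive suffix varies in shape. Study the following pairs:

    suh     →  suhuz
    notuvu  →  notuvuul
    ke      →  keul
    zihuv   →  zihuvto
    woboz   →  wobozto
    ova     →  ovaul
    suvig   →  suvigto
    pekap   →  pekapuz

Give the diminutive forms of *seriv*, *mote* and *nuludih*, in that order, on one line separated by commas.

The alternation tracks the final sound of the stem — -uz when the stem ends in a voiceless consonant (*suh*, *pekap*); -to when the stem ends in a voiced consonant (*zihuv*, *woboz*, *suvig*); -ul when the stem ends in a vowel (*notuvu*, *ke*, *ova*).
*seriv* — final sound /v/ (a voiced consonant) → -to → *serivto*.
*mote*: final sound = /e/, a vowel → -ul → *moteul*.
Since the final sound of *nuludih* is /h/ (a voiceless consonant), it takes -uz, giving *nuludihuz*.

serivto, moteul, nuludihuz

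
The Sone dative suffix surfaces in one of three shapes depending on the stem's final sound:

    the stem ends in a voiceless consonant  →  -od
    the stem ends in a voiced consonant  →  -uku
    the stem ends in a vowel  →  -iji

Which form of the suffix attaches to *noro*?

*noro*: final sound = /o/, a vowel → -iji.

-iji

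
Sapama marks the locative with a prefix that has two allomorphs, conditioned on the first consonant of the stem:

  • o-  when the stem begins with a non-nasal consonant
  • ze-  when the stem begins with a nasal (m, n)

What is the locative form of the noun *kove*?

The first consonant of *kove* is /k/, which is non-nasal, so the prefix is o-, giving *okove*.

okove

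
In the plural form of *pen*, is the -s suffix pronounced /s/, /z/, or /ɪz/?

/z/

The stem *pen* ends in a voiced non-sibilant sound.
The plural suffix surfaces as /ɪz/ after sibilants, /s/ after other voiceless consonants, and /z/ after other voiced sounds.
So the plural -s on *pen* is pronounced /z/.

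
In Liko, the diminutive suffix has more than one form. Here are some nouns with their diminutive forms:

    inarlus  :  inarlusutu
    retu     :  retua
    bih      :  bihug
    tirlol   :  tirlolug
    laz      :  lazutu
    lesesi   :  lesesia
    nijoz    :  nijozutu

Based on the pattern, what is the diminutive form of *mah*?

The pattern is sibilance of the final sound: -utu when the stem ends in a sibilant (*inarlus*, *laz*, *nijoz*); -ug when the stem ends in a non-sibilant consonant (*bih*, *tirlol*); -a when the stem ends in a vowel (*retu*, *lesesi*).
Since the final sound of *mah* is /h/ (a non-sibilant consonant), it takes -ug, giving *mahug*.

mahug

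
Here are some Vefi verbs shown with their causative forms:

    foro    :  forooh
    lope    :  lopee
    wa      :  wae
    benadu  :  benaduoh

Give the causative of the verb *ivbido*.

ivbidooh

Looking at the last vowel of each stem: -oh when the last vowel of the stem is a rounded vowel (*foro*, *benadu*); -e when the last vowel of the stem is an unrounded vowel (*lope*, *wa*).
*ivbido*: last vowel = /o/, a rounded vowel → -oh → *ivbidooh*.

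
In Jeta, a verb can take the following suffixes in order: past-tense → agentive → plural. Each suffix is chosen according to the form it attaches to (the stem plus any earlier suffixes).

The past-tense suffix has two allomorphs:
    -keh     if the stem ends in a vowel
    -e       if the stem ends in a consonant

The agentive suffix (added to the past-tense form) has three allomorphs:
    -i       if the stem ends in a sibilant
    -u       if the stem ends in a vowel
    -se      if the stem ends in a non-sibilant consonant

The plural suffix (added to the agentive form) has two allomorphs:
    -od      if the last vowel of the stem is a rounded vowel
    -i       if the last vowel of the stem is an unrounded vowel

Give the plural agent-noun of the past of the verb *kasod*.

*kasod*: final sound = /d/, a consonant → -e → *kasode*.
Since the final sound of the past-tense form *kasode* is /e/ (a vowel), it takes -u, giving *kasodeu*.
The agentive form *kasodeu* — last vowel /u/ (a rounded vowel) → -od → *kasodeuod*.

kasodeuod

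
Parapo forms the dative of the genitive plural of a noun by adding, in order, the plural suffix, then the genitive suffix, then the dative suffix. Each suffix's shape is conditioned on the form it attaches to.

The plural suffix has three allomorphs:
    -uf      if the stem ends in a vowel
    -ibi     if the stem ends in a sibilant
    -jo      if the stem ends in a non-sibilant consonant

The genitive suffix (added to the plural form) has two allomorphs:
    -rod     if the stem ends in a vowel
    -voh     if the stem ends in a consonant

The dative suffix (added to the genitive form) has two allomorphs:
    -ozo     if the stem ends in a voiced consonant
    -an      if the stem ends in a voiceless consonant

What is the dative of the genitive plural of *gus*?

*gus* — final sound /s/ (a sibilant) → -ibi → *gusibi*.
The final sound of the plural form *gusibi* is /i/, which is a vowel, so the genitive suffix is -rod, giving *gusibirod*.
Since the final consonant of the genitive form *gusibirod* is /d/ (voiced), it takes -ozo, giving *gusibirodozo*.

gusibirodozo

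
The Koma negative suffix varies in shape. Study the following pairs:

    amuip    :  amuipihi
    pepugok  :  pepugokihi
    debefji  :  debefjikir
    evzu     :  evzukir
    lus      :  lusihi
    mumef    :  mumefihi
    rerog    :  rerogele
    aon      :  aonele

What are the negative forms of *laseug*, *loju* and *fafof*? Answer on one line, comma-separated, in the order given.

laseugele, lojukir, fafofihi

Looking at the final sound of each stem: -ihi when the stem ends in a voiceless consonant (*amuip*, *pepugok*, *lus*, *mumef*); -ele when the stem ends in a voiced consonant (*rerog*, *aon*); -kir when the stem ends in a vowel (*debefji*, *evzu*).
*laseug*: final sound = /g/, a voiced consonant → -ele → *laseugele*.
Since the final sound of *loju* is /u/ (a vowel), it takes -kir, giving *lojukir*.
Since the final sound of *fafof* is /f/ (a voiceless consonant), it takes -ihi, giving *fafofihi*.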